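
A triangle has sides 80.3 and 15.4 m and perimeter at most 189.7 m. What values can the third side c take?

64.9 < c ≤ 94.0 m

Triangle inequality alone gives 64.9 < c < 95.7.
The perimeter condition gives c ≤ 189.7 − 80.3 − 15.4 = 94.0.
Intersecting the two: 64.9 < c ≤ 94.0.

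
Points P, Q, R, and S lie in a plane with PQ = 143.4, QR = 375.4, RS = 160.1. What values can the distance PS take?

71.9 ≤ PS ≤ 678.9

The maximum is all hops collinear in one direction: 143.4 + 375.4 + 160.1 = 678.9.
The longest hop is 375.4; the others sum to 303.5. Folding the others back against it leaves at least 375.4 − 303.5 = 71.9.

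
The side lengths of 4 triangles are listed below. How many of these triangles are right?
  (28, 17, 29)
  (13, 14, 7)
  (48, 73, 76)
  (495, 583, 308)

1

(28,17,29): 17²+28² = 1073 > 841 = 29² → acute
(13,14,7): 7²+13² = 218 > 196 = 14² → acute
(48,73,76): 48²+73² = 7633 > 5776 = 76² → acute
(495,583,308): 308²+495² = 339889 = 583² → right
1 of the 4 is right.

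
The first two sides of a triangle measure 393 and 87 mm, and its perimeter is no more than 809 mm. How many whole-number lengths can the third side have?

23

Triangle inequality: 306 < x < 480. Perimeter ≤ 809 gives x ≤ 809 − 393 − 87 = 329.
So 306 < x ≤ 329; integers 307 through 329: 23 values.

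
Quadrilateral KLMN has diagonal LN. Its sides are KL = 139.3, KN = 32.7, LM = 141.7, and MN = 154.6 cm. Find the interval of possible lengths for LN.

106.6 < LN < 172.0

From triangle KLN: |139.3 − 32.7| < LN < 139.3 + 32.7, i.e. 106.6 < LN < 172.0.
From triangle MLN: 12.9 < LN < 296.3.
Both must hold, so LN lies in the intersection.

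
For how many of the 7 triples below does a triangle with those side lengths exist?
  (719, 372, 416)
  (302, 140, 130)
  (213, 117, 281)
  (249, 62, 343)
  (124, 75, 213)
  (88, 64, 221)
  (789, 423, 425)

3

(372,416,719): 372+416 > 719 → valid
(130,140,302): 130+140 ≤ 302 → not valid
(117,213,281): 117+213 > 281 → valid
(62,249,343): 62+249 ≤ 343 → not valid
(75,124,213): 75+124 ≤ 213 → not valid
(64,88,221): 64+88 ≤ 221 → not valid
(423,425,789): 423+425 > 789 → valid
3 of the 7 triples form a triangle.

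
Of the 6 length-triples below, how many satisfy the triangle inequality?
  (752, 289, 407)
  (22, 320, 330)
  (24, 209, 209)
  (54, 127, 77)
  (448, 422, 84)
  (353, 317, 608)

(289,407,752): 289+407 ≤ 752 → not valid
(22,320,330): 22+320 > 330 → valid
(24,209,209): 24+209 > 209 → valid
(54,77,127): 54+77 > 127 → valid
(84,422,448): 84+422 > 448 → valid
(317,353,608): 317+353 > 608 → valid
5 of the 6 triples form a triangle.

5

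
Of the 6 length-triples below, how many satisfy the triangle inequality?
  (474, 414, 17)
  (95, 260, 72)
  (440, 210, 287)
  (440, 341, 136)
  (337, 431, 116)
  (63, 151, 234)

3

(17,414,474): 17+414 ≤ 474 → not valid
(72,95,260): 72+95 ≤ 260 → not valid
(210,287,440): 210+287 > 440 → valid
(136,341,440): 136+341 > 440 → valid
(116,337,431): 116+337 > 431 → valid
(63,151,234): 63+151 ≤ 234 → not valid
3 of the 6 triples form a triangle.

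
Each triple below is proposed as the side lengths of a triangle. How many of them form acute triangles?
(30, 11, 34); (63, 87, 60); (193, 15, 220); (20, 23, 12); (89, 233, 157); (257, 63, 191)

(30,11,34): 11²+30² = 1021 < 1156 = 34² → obtuse
(63,87,60): 60²+63² = 7569 = 87² → right
(193,15,220): 15+193 ≤ 220, not a triangle
(20,23,12): 12²+20² = 544 > 529 = 23² → acute
(89,233,157): 89²+157² = 32570 < 54289 = 233² → obtuse
(257,63,191): 63+191 ≤ 257, not a triangle
1 of the 6 is acute.

1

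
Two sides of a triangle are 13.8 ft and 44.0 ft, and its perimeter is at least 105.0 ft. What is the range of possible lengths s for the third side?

Triangle inequality alone gives 30.2 < s < 57.8.
The perimeter condition gives s ≥ 105.0 − 13.8 − 44.0 = 47.2.
Intersecting the two: 47.2 ≤ s < 57.8.

47.2 ≤ s < 57.8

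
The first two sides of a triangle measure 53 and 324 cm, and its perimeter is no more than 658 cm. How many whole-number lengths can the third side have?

10

Triangle inequality: 271 < x < 377. Perimeter ≤ 658 gives x ≤ 658 − 53 − 324 = 281.
So 271 < x ≤ 281; integers 272 through 281: 10 values.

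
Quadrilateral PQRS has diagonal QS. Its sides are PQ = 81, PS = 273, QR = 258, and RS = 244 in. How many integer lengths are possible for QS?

161

From triangle PQS: 192 < QS < 354.
From triangle RQS: 14 < QS < 502.
Intersection: 192 < QS < 354, so integers 193 through 353: 161 values.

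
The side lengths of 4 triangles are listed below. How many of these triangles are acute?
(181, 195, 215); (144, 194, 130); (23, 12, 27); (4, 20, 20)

(181,195,215): 181²+195² = 70786 > 46225 = 215² → acute
(144,194,130): 130²+144² = 37636 = 194² → right
(23,12,27): 12²+23² = 673 < 729 = 27² → obtuse
(4,20,20): 4²+20² = 416 > 400 = 20² → acute
2 of the 4 are acute.

2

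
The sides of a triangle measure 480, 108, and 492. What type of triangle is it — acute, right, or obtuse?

Compare the square of the longest side to the sum of squares of the other two: 108² + 480² = 242064 = 492².

right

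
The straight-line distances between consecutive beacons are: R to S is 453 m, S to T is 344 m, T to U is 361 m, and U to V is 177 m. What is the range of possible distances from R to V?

0 ≤ RV ≤ 1335 m

The maximum is all hops collinear in one direction: 453 + 344 + 361 + 177 = 1335.
The longest hop is 453; the others sum to 882. Since 453 ≤ 882, the path can fold back on itself completely, so the minimum distance is 0.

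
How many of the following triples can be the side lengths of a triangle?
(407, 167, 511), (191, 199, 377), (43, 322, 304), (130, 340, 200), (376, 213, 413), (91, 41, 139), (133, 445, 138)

4

(167,407,511): 167+407 > 511 → valid
(191,199,377): 191+199 > 377 → valid
(43,304,322): 43+304 > 322 → valid
(130,200,340): 130+200 ≤ 340 → not valid
(213,376,413): 213+376 > 413 → valid
(41,91,139): 41+91 ≤ 139 → not valid
(133,138,445): 133+138 ≤ 445 → not valid
4 of the 7 triples form a triangle.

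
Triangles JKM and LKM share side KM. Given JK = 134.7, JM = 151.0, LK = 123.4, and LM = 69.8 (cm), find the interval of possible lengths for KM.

53.6 < KM < 193.2

From triangle JKM: |134.7 − 151.0| < KM < 134.7 + 151.0, i.e. 16.3 < KM < 285.7.
From triangle LKM: 53.6 < KM < 193.2.
Both must hold, so KM lies in the intersection.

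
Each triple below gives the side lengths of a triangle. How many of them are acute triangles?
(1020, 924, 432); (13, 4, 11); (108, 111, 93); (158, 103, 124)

2

(1020,924,432): 432²+924² = 1040400 = 1020² → right
(13,4,11): 4²+11² = 137 < 169 = 13² → obtuse
(108,111,93): 93²+108² = 20313 > 12321 = 111² → acute
(158,103,124): 103²+124² = 25985 > 24964 = 158² → acute
2 of the 4 are acute.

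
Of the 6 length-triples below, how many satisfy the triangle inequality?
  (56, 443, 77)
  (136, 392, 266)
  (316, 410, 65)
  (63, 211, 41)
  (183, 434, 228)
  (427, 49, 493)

(56,77,443): 56+77 ≤ 443 → not valid
(136,266,392): 136+266 > 392 → valid
(65,316,410): 65+316 ≤ 410 → not valid
(41,63,211): 41+63 ≤ 211 → not valid
(183,228,434): 183+228 ≤ 434 → not valid
(49,427,493): 49+427 ≤ 493 → not valid
1 of the 6 triples forms a triangle.

1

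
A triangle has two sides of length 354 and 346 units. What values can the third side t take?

By the triangle inequality, t must be less than 354 + 346 = 700 and greater than |354 − 346| = 8.

8 < t < 700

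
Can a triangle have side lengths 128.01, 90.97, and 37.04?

The two shorter sides sum to 128.01, exactly equal to the longest side 128.01.
That gives only a degenerate (flat) triangle — the inequality must be strict.

No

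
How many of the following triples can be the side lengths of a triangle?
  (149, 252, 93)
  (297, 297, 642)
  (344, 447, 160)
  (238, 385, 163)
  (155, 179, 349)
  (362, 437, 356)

(93,149,252): 93+149 ≤ 252 → not valid
(297,297,642): 297+297 ≤ 642 → not valid
(160,344,447): 160+344 > 447 → valid
(163,238,385): 163+238 > 385 → valid
(155,179,349): 155+179 ≤ 349 → not valid
(356,362,437): 356+362 > 437 → valid
3 of the 6 triples form a triangle.

3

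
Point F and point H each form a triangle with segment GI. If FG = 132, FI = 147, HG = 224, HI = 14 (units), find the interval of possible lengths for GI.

210 < GI < 238

From triangle FGI: |132 − 147| < GI < 132 + 147, i.e. 15 < GI < 279.
From triangle HGI: 210 < GI < 238.
Both must hold, so GI lies in the intersection.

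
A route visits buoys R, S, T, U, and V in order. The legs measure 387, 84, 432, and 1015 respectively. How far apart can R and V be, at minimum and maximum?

The maximum is all hops collinear in one direction: 387 + 84 + 432 + 1015 = 1918.
The longest hop is 1015; the others sum to 903. Folding the others back against it leaves at least 1015 − 903 = 112.

112 ≤ RV ≤ 1918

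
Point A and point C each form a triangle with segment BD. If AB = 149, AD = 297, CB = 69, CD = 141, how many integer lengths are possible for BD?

61

From triangle ABD: 148 < BD < 446.
From triangle CBD: 72 < BD < 210.
Intersection: 148 < BD < 210, so integers 149 through 209: 61 values.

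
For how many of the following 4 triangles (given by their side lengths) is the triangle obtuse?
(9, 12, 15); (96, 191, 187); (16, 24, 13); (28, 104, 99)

2

(9,12,15): 9²+12² = 225 = 15² → right
(96,191,187): 96²+187² = 44185 > 36481 = 191² → acute
(16,24,13): 13²+16² = 425 < 576 = 24² → obtuse
(28,104,99): 28²+99² = 10585 < 10816 = 104² → obtuse
2 of the 4 are obtuse.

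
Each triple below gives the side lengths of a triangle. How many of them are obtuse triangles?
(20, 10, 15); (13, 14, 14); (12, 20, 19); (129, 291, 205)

(20,10,15): 10²+15² = 325 < 400 = 20² → obtuse
(13,14,14): 13²+14² = 365 > 196 = 14² → acute
(12,20,19): 12²+19² = 505 > 400 = 20² → acute
(129,291,205): 129²+205² = 58666 < 84681 = 291² → obtuse
2 of the 4 are obtuse.

2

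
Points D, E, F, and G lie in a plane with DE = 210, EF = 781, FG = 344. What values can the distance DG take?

227 ≤ DG ≤ 1335

The maximum is all hops collinear in one direction: 210 + 781 + 344 = 1335.
The longest hop is 781; the others sum to 554. Folding the others back against it leaves at least 781 − 554 = 227.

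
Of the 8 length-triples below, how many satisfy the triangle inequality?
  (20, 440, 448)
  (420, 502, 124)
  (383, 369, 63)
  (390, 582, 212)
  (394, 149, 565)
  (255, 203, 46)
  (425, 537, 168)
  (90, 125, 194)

(20,440,448): 20+440 > 448 → valid
(124,420,502): 124+420 > 502 → valid
(63,369,383): 63+369 > 383 → valid
(212,390,582): 212+390 > 582 → valid
(149,394,565): 149+394 ≤ 565 → not valid
(46,203,255): 46+203 ≤ 255 → not valid
(168,425,537): 168+425 > 537 → valid
(90,125,194): 90+125 > 194 → valid
6 of the 8 triples form a triangle.

6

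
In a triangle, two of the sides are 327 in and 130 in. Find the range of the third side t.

By the triangle inequality, t must be less than 327 + 130 = 457 and greater than |327 − 130| = 197.

197 < t < 457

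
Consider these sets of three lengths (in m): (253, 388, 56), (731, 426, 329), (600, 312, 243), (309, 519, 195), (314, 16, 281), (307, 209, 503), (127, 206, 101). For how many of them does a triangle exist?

(56,253,388): 56+253 ≤ 388 → not valid
(329,426,731): 329+426 > 731 → valid
(243,312,600): 243+312 ≤ 600 → not valid
(195,309,519): 195+309 ≤ 519 → not valid
(16,281,314): 16+281 ≤ 314 → not valid
(209,307,503): 209+307 > 503 → valid
(101,127,206): 101+127 > 206 → valid
3 of the 7 triples form a triangle.

3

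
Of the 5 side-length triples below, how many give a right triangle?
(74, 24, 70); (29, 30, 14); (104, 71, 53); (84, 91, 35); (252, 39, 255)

3

(74,24,70): 24²+70² = 5476 = 74² → right
(29,30,14): 14²+29² = 1037 > 900 = 30² → acute
(104,71,53): 53²+71² = 7850 < 10816 = 104² → obtuse
(84,91,35): 35²+84² = 8281 = 91² → right
(252,39,255): 39²+252² = 65025 = 255² → right
3 of the 5 are right.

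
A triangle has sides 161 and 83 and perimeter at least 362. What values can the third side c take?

Triangle inequality alone gives 78 < c < 244.
The perimeter condition gives c ≥ 362 − 161 − 83 = 118.
Intersecting the two: 118 ≤ c < 244.

118 ≤ c < 244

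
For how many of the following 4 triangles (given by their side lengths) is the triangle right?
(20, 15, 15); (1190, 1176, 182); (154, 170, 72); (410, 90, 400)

(20,15,15): 15²+15² = 450 > 400 = 20² → acute
(1190,1176,182): 182²+1176² = 1416100 = 1190² → right
(154,170,72): 72²+154² = 28900 = 170² → right
(410,90,400): 90²+400² = 168100 = 410² → right
3 of the 4 are right.

3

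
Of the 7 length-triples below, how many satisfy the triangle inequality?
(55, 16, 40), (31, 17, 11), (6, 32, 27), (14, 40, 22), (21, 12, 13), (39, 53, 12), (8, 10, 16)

4

(16,40,55): 16+40 > 55 → valid
(11,17,31): 11+17 ≤ 31 → not valid
(6,27,32): 6+27 > 32 → valid
(14,22,40): 14+22 ≤ 40 → not valid
(12,13,21): 12+13 > 21 → valid
(12,39,53): 12+39 ≤ 53 → not valid
(8,10,16): 8+10 > 16 → valid
4 of the 7 triples form a triangle.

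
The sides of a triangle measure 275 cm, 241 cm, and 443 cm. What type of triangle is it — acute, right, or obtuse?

obtuse

Compare the square of the longest side to the sum of squares of the other two: 241² + 275² = 133706 < 196249 = 443².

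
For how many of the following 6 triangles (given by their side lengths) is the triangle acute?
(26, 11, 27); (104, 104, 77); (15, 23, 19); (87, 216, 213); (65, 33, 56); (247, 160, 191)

(26,11,27): 11²+26² = 797 > 729 = 27² → acute
(104,104,77): 77²+104² = 16745 > 10816 = 104² → acute
(15,23,19): 15²+19² = 586 > 529 = 23² → acute
(87,216,213): 87²+213² = 52938 > 46656 = 216² → acute
(65,33,56): 33²+56² = 4225 = 65² → right
(247,160,191): 160²+191² = 62081 > 61009 = 247² → acute
5 of the 6 are acute.

5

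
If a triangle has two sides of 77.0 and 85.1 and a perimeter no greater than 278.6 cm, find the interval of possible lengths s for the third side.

8.1 < s ≤ 116.5

Triangle inequality alone gives 8.1 < s < 162.1.
The perimeter condition gives s ≤ 278.6 − 77.0 − 85.1 = 116.5.
Intersecting the two: 8.1 < s ≤ 116.5.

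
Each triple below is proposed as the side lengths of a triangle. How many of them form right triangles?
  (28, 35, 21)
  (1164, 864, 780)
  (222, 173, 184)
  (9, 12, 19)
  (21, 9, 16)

2

(28,35,21): 21²+28² = 1225 = 35² → right
(1164,864,780): 780²+864² = 1354896 = 1164² → right
(222,173,184): 173²+184² = 63785 > 49284 = 222² → acute
(9,12,19): 9²+12² = 225 < 361 = 19² → obtuse
(21,9,16): 9²+16² = 337 < 441 = 21² → obtuse
2 of the 5 are right.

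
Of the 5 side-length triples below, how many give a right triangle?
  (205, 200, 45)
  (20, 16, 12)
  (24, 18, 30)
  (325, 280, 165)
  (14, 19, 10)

4

(205,200,45): 45²+200² = 42025 = 205² → right
(20,16,12): 12²+16² = 400 = 20² → right
(24,18,30): 18²+24² = 900 = 30² → right
(325,280,165): 165²+280² = 105625 = 325² → right
(14,19,10): 10²+14² = 296 < 361 = 19² → obtuse
4 of the 5 are right.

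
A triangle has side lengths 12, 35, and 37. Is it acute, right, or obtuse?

right

Compare the square of the longest side to the sum of squares of the other two: 12² + 35² = 1369 = 37².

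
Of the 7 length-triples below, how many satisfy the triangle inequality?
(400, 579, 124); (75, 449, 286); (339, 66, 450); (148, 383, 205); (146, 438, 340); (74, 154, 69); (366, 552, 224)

(124,400,579): 124+400 ≤ 579 → not valid
(75,286,449): 75+286 ≤ 449 → not valid
(66,339,450): 66+339 ≤ 450 → not valid
(148,205,383): 148+205 ≤ 383 → not valid
(146,340,438): 146+340 > 438 → valid
(69,74,154): 69+74 ≤ 154 → not valid
(224,366,552): 224+366 > 552 → valid
2 of the 7 triples form a triangle.

2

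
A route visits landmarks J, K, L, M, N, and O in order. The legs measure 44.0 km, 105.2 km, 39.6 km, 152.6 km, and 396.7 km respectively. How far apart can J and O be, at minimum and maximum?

The maximum is all hops collinear in one direction: 44.0 + 105.2 + 39.6 + 152.6 + 396.7 = 738.1.
The longest hop is 396.7; the others sum to 341.4. Folding the others back against it leaves at least 396.7 − 341.4 = 55.3.

55.3 ≤ JO ≤ 738.1 km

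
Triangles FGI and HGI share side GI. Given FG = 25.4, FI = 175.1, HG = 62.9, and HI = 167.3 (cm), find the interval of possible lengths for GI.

From triangle FGI: |25.4 − 175.1| < GI < 25.4 + 175.1, i.e. 149.7 < GI < 200.5.
From triangle HGI: 104.4 < GI < 230.2.
Both must hold, so GI lies in the intersection.

149.7 < GI < 200.5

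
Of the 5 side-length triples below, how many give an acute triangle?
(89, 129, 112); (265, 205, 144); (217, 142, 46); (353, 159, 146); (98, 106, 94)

(89,129,112): 89²+112² = 20465 > 16641 = 129² → acute
(265,205,144): 144²+205² = 62761 < 70225 = 265² → obtuse
(217,142,46): 46+142 ≤ 217, not a triangle
(353,159,146): 146+159 ≤ 353, not a triangle
(98,106,94): 94²+98² = 18440 > 11236 = 106² → acute
2 of the 5 are acute.

2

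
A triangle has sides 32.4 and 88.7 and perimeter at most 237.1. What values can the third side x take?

Triangle inequality alone gives 56.3 < x < 121.1.
The perimeter condition gives x ≤ 237.1 − 32.4 − 88.7 = 116.0.
Intersecting the two: 56.3 < x ≤ 116.0.

56.3 < x ≤ 116.0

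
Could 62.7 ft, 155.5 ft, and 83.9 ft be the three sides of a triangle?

The longest side is 155.5, but the other two sum to only 146.6.
146.6 < 155.5, so the triangle inequality fails.

No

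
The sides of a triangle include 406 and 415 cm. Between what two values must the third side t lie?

9 < t < 821

By the triangle inequality, t must be less than 406 + 415 = 821 and greater than |406 − 415| = 9.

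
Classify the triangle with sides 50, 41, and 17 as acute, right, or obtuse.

obtuse

Compare the square of the longest side to the sum of squares of the other two: 17² + 41² = 1970 < 2500 = 50².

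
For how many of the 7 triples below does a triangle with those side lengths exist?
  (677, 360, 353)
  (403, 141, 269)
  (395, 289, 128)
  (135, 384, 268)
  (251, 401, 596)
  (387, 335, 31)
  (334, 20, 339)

6

(353,360,677): 353+360 > 677 → valid
(141,269,403): 141+269 > 403 → valid
(128,289,395): 128+289 > 395 → valid
(135,268,384): 135+268 > 384 → valid
(251,401,596): 251+401 > 596 → valid
(31,335,387): 31+335 ≤ 387 → not valid
(20,334,339): 20+334 > 339 → valid
6 of the 7 triples form a triangle.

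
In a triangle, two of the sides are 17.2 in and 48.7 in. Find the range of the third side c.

31.5 < c < 65.9

By the triangle inequality, c must be less than 17.2 + 48.7 = 65.9 and greater than |17.2 − 48.7| = 31.5.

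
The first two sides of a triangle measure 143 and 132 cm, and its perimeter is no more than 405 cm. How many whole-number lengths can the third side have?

119

Triangle inequality: 11 < x < 275. Perimeter ≤ 405 gives x ≤ 405 − 143 − 132 = 130.
So 11 < x ≤ 130; integers 12 through 130: 119 values.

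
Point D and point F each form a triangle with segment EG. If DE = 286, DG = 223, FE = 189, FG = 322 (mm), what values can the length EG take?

From triangle DEG: |286 − 223| < EG < 286 + 223, i.e. 63 < EG < 509.
From triangle FEG: 133 < EG < 511.
Both must hold, so EG lies in the intersection.

133 < EG < 509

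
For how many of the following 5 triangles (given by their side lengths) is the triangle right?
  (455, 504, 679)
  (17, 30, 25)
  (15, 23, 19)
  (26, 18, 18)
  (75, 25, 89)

1

(455,504,679): 455²+504² = 461041 = 679² → right
(17,30,25): 17²+25² = 914 > 900 = 30² → acute
(15,23,19): 15²+19² = 586 > 529 = 23² → acute
(26,18,18): 18²+18² = 648 < 676 = 26² → obtuse
(75,25,89): 25²+75² = 6250 < 7921 = 89² → obtuse
1 of the 5 is right.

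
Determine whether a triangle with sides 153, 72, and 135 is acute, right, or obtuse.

right

Compare the square of the longest side to the sum of squares of the other two: 72² + 135² = 23409 = 153².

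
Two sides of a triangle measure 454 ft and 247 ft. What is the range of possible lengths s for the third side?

207 < s < 701 (ft)

By the triangle inequality, s must be less than 454 + 247 = 701 and greater than |454 − 247| = 207.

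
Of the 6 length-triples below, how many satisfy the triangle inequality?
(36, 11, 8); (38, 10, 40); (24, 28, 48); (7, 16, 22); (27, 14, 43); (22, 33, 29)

4

(8,11,36): 8+11 ≤ 36 → not valid
(10,38,40): 10+38 > 40 → valid
(24,28,48): 24+28 > 48 → valid
(7,16,22): 7+16 > 22 → valid
(14,27,43): 14+27 ≤ 43 → not valid
(22,29,33): 22+29 > 33 → valid
4 of the 6 triples form a triangle.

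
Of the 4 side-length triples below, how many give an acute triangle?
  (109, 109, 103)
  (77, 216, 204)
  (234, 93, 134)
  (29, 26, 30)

(109,109,103): 103²+109² = 22490 > 11881 = 109² → acute
(77,216,204): 77²+204² = 47545 > 46656 = 216² → acute
(234,93,134): 93+134 ≤ 234, not a triangle
(29,26,30): 26²+29² = 1517 > 900 = 30² → acute
3 of the 4 are acute.

3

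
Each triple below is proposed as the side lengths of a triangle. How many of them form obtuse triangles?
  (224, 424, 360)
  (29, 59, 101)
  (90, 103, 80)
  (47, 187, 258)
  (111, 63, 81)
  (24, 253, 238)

(224,424,360): 224²+360² = 179776 = 424² → right
(29,59,101): 29+59 ≤ 101, not a triangle
(90,103,80): 80²+90² = 14500 > 10609 = 103² → acute
(47,187,258): 47+187 ≤ 258, not a triangle
(111,63,81): 63²+81² = 10530 < 12321 = 111² → obtuse
(24,253,238): 24²+238² = 57220 < 64009 = 253² → obtuse
2 of the 6 are obtuse.

2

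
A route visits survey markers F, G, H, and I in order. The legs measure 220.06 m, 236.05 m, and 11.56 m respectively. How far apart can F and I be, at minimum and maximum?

4.43 ≤ FI ≤ 467.67 m

The maximum is all hops collinear in one direction: 220.06 + 236.05 + 11.56 = 467.67.
The longest hop is 236.05; the others sum to 231.62. Folding the others back against it leaves at least 236.05 − 231.62 = 4.43.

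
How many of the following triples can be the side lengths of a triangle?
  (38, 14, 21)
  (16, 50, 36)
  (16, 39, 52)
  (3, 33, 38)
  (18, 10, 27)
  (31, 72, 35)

3

(14,21,38): 14+21 ≤ 38 → not valid
(16,36,50): 16+36 > 50 → valid
(16,39,52): 16+39 > 52 → valid
(3,33,38): 3+33 ≤ 38 → not valid
(10,18,27): 10+18 > 27 → valid
(31,35,72): 31+35 ≤ 72 → not valid
3 of the 6 triples form a triangle.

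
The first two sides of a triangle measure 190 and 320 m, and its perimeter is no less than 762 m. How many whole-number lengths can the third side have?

Triangle inequality: 130 < x < 510. Perimeter ≥ 762 gives x ≥ 762 − 190 − 320 = 252.
So 252 ≤ x < 510; integers 252 through 509: 258 values.

258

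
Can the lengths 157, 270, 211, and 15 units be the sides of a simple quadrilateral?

Yes

A quadrilateral exists iff every side is shorter than the sum of the others — equivalently, the longest side is less than the sum of the rest.
Longest side 270 < 383 (sum of the remaining 3), so yes.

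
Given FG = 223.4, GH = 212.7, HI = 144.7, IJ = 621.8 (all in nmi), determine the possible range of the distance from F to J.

41.0 ≤ FJ ≤ 1202.6 nmi

The maximum is all hops collinear in one direction: 223.4 + 212.7 + 144.7 + 621.8 = 1202.6.
The longest hop is 621.8; the others sum to 580.8. Folding the others back against it leaves at least 621.8 − 580.8 = 41.0.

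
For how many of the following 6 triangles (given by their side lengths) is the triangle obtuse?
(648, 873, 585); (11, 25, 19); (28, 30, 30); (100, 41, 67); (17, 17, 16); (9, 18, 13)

3

(648,873,585): 585²+648² = 762129 = 873² → right
(11,25,19): 11²+19² = 482 < 625 = 25² → obtuse
(28,30,30): 28²+30² = 1684 > 900 = 30² → acute
(100,41,67): 41²+67² = 6170 < 10000 = 100² → obtuse
(17,17,16): 16²+17² = 545 > 289 = 17² → acute
(9,18,13): 9²+13² = 250 < 324 = 18² → obtuse
3 of the 6 are obtuse.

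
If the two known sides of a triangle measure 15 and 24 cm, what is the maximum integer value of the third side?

The third side must be strictly less than 15 + 24 = 39.
The largest integer below 39 is 38.

38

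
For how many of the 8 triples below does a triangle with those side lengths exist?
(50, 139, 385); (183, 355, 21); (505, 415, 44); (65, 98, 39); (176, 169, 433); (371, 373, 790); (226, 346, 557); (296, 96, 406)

(50,139,385): 50+139 ≤ 385 → not valid
(21,183,355): 21+183 ≤ 355 → not valid
(44,415,505): 44+415 ≤ 505 → not valid
(39,65,98): 39+65 > 98 → valid
(169,176,433): 169+176 ≤ 433 → not valid
(371,373,790): 371+373 ≤ 790 → not valid
(226,346,557): 226+346 > 557 → valid
(96,296,406): 96+296 ≤ 406 → not valid
2 of the 8 triples form a triangle.

2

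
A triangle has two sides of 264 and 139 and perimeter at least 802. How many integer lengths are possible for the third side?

4

Triangle inequality: 125 < x < 403. Perimeter ≥ 802 gives x ≥ 802 − 264 − 139 = 399.
So 399 ≤ x < 403; integers 399 through 402: 4 values.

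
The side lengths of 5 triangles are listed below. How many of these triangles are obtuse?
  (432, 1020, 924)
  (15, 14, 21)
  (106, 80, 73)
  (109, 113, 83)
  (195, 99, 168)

(432,1020,924): 432²+924² = 1040400 = 1020² → right
(15,14,21): 14²+15² = 421 < 441 = 21² → obtuse
(106,80,73): 73²+80² = 11729 > 11236 = 106² → acute
(109,113,83): 83²+109² = 18770 > 12769 = 113² → acute
(195,99,168): 99²+168² = 38025 = 195² → right
1 of the 5 is obtuse.

1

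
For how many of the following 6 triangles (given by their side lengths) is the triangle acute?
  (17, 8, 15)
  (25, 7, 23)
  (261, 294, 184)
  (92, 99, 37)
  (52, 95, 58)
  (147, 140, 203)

2

(17,8,15): 8²+15² = 289 = 17² → right
(25,7,23): 7²+23² = 578 < 625 = 25² → obtuse
(261,294,184): 184²+261² = 101977 > 86436 = 294² → acute
(92,99,37): 37²+92² = 9833 > 9801 = 99² → acute
(52,95,58): 52²+58² = 6068 < 9025 = 95² → obtuse
(147,140,203): 140²+147² = 41209 = 203² → right
2 of the 6 are acute.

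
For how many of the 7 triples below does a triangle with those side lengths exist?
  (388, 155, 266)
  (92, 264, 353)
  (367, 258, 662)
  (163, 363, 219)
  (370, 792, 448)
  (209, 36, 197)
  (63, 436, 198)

5

(155,266,388): 155+266 > 388 → valid
(92,264,353): 92+264 > 353 → valid
(258,367,662): 258+367 ≤ 662 → not valid
(163,219,363): 163+219 > 363 → valid
(370,448,792): 370+448 > 792 → valid
(36,197,209): 36+197 > 209 → valid
(63,198,436): 63+198 ≤ 436 → not valid
5 of the 7 triples form a triangle.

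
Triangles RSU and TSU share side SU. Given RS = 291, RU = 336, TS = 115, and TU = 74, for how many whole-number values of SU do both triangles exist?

143

From triangle RSU: 45 < SU < 627.
From triangle TSU: 41 < SU < 189.
Intersection: 45 < SU < 189, so integers 46 through 188: 143 values.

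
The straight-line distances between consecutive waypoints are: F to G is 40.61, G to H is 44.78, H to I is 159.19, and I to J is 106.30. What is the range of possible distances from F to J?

The maximum is all hops collinear in one direction: 40.61 + 44.78 + 159.19 + 106.30 = 350.88.
The longest hop is 159.19; the others sum to 191.69. Since 159.19 ≤ 191.69, the path can fold back on itself completely, so the minimum distance is 0.

0 ≤ FJ ≤ 350.88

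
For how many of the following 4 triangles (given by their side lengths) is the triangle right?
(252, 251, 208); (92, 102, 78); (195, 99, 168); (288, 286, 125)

1

(252,251,208): 208²+251² = 106265 > 63504 = 252² → acute
(92,102,78): 78²+92² = 14548 > 10404 = 102² → acute
(195,99,168): 99²+168² = 38025 = 195² → right
(288,286,125): 125²+286² = 97421 > 82944 = 288² → acute
1 of the 4 is right.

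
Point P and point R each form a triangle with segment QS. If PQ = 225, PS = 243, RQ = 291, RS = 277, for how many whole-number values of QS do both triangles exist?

From triangle PQS: 18 < QS < 468.
From triangle RQS: 14 < QS < 568.
Intersection: 18 < QS < 468, so integers 19 through 467: 449 values.

449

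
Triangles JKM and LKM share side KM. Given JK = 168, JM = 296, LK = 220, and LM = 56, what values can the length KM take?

164 < KM < 276

From triangle JKM: |168 − 296| < KM < 168 + 296, i.e. 128 < KM < 464.
From triangle LKM: 164 < KM < 276.
Both must hold, so KM lies in the intersection.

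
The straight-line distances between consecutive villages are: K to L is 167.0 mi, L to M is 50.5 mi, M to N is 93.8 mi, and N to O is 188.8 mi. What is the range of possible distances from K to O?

0 ≤ KO ≤ 500.1 mi

The maximum is all hops collinear in one direction: 167.0 + 50.5 + 93.8 + 188.8 = 500.1.
The longest hop is 188.8; the others sum to 311.3. Since 188.8 ≤ 311.3, the path can fold back on itself completely, so the minimum distance is 0.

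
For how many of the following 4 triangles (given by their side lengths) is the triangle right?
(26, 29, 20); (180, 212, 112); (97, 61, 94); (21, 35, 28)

2

(26,29,20): 20²+26² = 1076 > 841 = 29² → acute
(180,212,112): 112²+180² = 44944 = 212² → right
(97,61,94): 61²+94² = 12557 > 9409 = 97² → acute
(21,35,28): 21²+28² = 1225 = 35² → right
2 of the 4 are right.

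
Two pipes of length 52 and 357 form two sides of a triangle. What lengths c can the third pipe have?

305 < c < 409

By the triangle inequality, c must be less than 52 + 357 = 409 and greater than |52 − 357| = 305.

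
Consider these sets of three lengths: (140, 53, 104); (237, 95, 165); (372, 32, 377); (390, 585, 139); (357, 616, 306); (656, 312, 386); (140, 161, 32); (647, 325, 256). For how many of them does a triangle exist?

(53,104,140): 53+104 > 140 → valid
(95,165,237): 95+165 > 237 → valid
(32,372,377): 32+372 > 377 → valid
(139,390,585): 139+390 ≤ 585 → not valid
(306,357,616): 306+357 > 616 → valid
(312,386,656): 312+386 > 656 → valid
(32,140,161): 32+140 > 161 → valid
(256,325,647): 256+325 ≤ 647 → not valid
6 of the 8 triples form a triangle.

6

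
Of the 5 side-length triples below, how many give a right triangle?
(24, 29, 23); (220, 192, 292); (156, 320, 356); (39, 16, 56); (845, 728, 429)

3

(24,29,23): 23²+24² = 1105 > 841 = 29² → acute
(220,192,292): 192²+220² = 85264 = 292² → right
(156,320,356): 156²+320² = 126736 = 356² → right
(39,16,56): 16+39 ≤ 56, not a triangle
(845,728,429): 429²+728² = 714025 = 845² → right
3 of the 5 are right.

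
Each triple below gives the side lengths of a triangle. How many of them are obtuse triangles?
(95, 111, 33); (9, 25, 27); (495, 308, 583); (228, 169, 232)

2

(95,111,33): 33²+95² = 10114 < 12321 = 111² → obtuse
(9,25,27): 9²+25² = 706 < 729 = 27² → obtuse
(495,308,583): 308²+495² = 339889 = 583² → right
(228,169,232): 169²+228² = 80545 > 53824 = 232² → acute
2 of the 4 are obtuse.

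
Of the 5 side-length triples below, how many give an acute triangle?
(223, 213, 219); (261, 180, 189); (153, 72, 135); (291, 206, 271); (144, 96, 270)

2

(223,213,219): 213²+219² = 93330 > 49729 = 223² → acute
(261,180,189): 180²+189² = 68121 = 261² → right
(153,72,135): 72²+135² = 23409 = 153² → right
(291,206,271): 206²+271² = 115877 > 84681 = 291² → acute
(144,96,270): 96+144 ≤ 270, not a triangle
2 of the 5 are acute.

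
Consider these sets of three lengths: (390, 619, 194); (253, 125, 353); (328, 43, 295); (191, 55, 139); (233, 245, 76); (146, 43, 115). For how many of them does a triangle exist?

5

(194,390,619): 194+390 ≤ 619 → not valid
(125,253,353): 125+253 > 353 → valid
(43,295,328): 43+295 > 328 → valid
(55,139,191): 55+139 > 191 → valid
(76,233,245): 76+233 > 245 → valid
(43,115,146): 43+115 > 146 → valid
5 of the 6 triples form a triangle.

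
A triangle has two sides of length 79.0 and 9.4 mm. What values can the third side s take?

By the triangle inequality, s must be less than 79.0 + 9.4 = 88.4 and greater than |79.0 − 9.4| = 69.6.

69.6 < s < 88.4 (mm)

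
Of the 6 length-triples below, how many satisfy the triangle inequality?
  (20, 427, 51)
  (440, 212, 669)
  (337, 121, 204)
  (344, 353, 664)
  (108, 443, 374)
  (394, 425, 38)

(20,51,427): 20+51 ≤ 427 → not valid
(212,440,669): 212+440 ≤ 669 → not valid
(121,204,337): 121+204 ≤ 337 → not valid
(344,353,664): 344+353 > 664 → valid
(108,374,443): 108+374 > 443 → valid
(38,394,425): 38+394 > 425 → valid
3 of the 6 triples form a triangle.

3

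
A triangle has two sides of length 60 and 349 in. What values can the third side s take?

By the triangle inequality, s must be less than 60 + 349 = 409 and greater than |60 − 349| = 289.

289 < s < 409 (in)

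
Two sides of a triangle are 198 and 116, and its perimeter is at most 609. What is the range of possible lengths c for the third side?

Triangle inequality alone gives 82 < c < 314.
The perimeter condition gives c ≤ 609 − 198 − 116 = 295.
Intersecting the two: 82 < c ≤ 295.

82 < c ≤ 295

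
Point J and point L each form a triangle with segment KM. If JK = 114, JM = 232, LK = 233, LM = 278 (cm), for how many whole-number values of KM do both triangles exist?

From triangle JKM: 118 < KM < 346.
From triangle LKM: 45 < KM < 511.
Intersection: 118 < KM < 346, so integers 119 through 345: 227 values.

227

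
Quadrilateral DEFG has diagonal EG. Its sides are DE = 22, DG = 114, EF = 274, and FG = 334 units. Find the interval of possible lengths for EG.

From triangle DEG: |22 − 114| < EG < 22 + 114, i.e. 92 < EG < 136.
From triangle FEG: 60 < EG < 608.
Both must hold, so EG lies in the intersection.

92 < EG < 136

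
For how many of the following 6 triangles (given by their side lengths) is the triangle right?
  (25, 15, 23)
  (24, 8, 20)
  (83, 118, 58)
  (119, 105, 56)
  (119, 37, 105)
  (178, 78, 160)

2

(25,15,23): 15²+23² = 754 > 625 = 25² → acute
(24,8,20): 8²+20² = 464 < 576 = 24² → obtuse
(83,118,58): 58²+83² = 10253 < 13924 = 118² → obtuse
(119,105,56): 56²+105² = 14161 = 119² → right
(119,37,105): 37²+105² = 12394 < 14161 = 119² → obtuse
(178,78,160): 78²+160² = 31684 = 178² → right
2 of the 6 are right.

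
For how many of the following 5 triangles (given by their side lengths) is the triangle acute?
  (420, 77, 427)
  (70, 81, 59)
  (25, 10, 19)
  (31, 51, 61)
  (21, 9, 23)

(420,77,427): 77²+420² = 182329 = 427² → right
(70,81,59): 59²+70² = 8381 > 6561 = 81² → acute
(25,10,19): 10²+19² = 461 < 625 = 25² → obtuse
(31,51,61): 31²+51² = 3562 < 3721 = 61² → obtuse
(21,9,23): 9²+21² = 522 < 529 = 23² → obtuse
1 of the 5 is acute.

1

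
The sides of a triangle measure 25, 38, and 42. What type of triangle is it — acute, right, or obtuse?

acute

Compare the square of the longest side to the sum of squares of the other two: 25² + 38² = 2069 > 1764 = 42².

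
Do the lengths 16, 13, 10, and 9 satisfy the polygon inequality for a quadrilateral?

Yes

A quadrilateral exists iff every side is shorter than the sum of the others — equivalently, the longest side is less than the sum of the rest.
Longest side 16 < 32 (sum of the remaining 3), so yes.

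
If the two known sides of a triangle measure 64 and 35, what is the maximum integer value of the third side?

The third side must be strictly less than 64 + 35 = 99.
The largest integer below 99 is 98.

98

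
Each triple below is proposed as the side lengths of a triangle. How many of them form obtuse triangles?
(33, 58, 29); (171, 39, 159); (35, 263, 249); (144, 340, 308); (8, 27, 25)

(33,58,29): 29²+33² = 1930 < 3364 = 58² → obtuse
(171,39,159): 39²+159² = 26802 < 29241 = 171² → obtuse
(35,263,249): 35²+249² = 63226 < 69169 = 263² → obtuse
(144,340,308): 144²+308² = 115600 = 340² → right
(8,27,25): 8²+25² = 689 < 729 = 27² → obtuse
4 of the 5 are obtuse.

4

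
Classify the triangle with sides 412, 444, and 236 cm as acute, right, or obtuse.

acute

Compare the square of the longest side to the sum of squares of the other two: 236² + 412² = 225440 > 197136 = 444².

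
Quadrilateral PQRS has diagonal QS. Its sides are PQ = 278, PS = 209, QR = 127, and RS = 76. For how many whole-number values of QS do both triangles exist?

133

From triangle PQS: 69 < QS < 487.
From triangle RQS: 51 < QS < 203.
Intersection: 69 < QS < 203, so integers 70 through 202: 133 values.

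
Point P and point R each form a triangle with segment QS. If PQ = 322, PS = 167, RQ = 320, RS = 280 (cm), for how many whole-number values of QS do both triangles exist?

333

From triangle PQS: 155 < QS < 489.
From triangle RQS: 40 < QS < 600.
Intersection: 155 < QS < 489, so integers 156 through 488: 333 values.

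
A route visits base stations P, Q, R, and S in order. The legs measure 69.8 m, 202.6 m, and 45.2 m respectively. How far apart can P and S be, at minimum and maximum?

87.6 ≤ PS ≤ 317.6 m

The maximum is all hops collinear in one direction: 69.8 + 202.6 + 45.2 = 317.6.
The longest hop is 202.6; the others sum to 115.0. Folding the others back against it leaves at least 202.6 − 115.0 = 87.6.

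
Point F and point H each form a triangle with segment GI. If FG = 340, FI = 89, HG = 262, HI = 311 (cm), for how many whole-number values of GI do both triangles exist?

177

From triangle FGI: 251 < GI < 429.
From triangle HGI: 49 < GI < 573.
Intersection: 251 < GI < 429, so integers 252 through 428: 177 values.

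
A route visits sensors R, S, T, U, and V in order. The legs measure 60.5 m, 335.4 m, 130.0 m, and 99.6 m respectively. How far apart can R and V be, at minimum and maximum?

The maximum is all hops collinear in one direction: 60.5 + 335.4 + 130.0 + 99.6 = 625.5.
The longest hop is 335.4; the others sum to 290.1. Folding the others back against it leaves at least 335.4 − 290.1 = 45.3.

45.3 ≤ RV ≤ 625.5 m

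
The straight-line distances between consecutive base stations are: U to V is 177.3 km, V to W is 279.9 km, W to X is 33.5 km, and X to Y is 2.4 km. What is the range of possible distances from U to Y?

The maximum is all hops collinear in one direction: 177.3 + 279.9 + 33.5 + 2.4 = 493.1.
The longest hop is 279.9; the others sum to 213.2. Folding the others back against it leaves at least 279.9 − 213.2 = 66.7.

66.7 ≤ UY ≤ 493.1 km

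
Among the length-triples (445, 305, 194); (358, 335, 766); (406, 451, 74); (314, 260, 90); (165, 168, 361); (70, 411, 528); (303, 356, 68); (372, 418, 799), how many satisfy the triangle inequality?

(194,305,445): 194+305 > 445 → valid
(335,358,766): 335+358 ≤ 766 → not valid
(74,406,451): 74+406 > 451 → valid
(90,260,314): 90+260 > 314 → valid
(165,168,361): 165+168 ≤ 361 → not valid
(70,411,528): 70+411 ≤ 528 → not valid
(68,303,356): 68+303 > 356 → valid
(372,418,799): 372+418 ≤ 799 → not valid
4 of the 8 triples form a triangle.

4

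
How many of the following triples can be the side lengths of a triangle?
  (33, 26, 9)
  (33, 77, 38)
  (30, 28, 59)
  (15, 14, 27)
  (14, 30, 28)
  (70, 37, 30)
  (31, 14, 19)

4

(9,26,33): 9+26 > 33 → valid
(33,38,77): 33+38 ≤ 77 → not valid
(28,30,59): 28+30 ≤ 59 → not valid
(14,15,27): 14+15 > 27 → valid
(14,28,30): 14+28 > 30 → valid
(30,37,70): 30+37 ≤ 70 → not valid
(14,19,31): 14+19 > 31 → valid
4 of the 7 triples form a triangle.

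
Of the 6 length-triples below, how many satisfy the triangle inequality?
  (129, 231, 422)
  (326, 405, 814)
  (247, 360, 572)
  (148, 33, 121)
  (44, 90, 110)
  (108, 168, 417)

(129,231,422): 129+231 ≤ 422 → not valid
(326,405,814): 326+405 ≤ 814 → not valid
(247,360,572): 247+360 > 572 → valid
(33,121,148): 33+121 > 148 → valid
(44,90,110): 44+90 > 110 → valid
(108,168,417): 108+168 ≤ 417 → not valid
3 of the 6 triples form a triangle.

3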